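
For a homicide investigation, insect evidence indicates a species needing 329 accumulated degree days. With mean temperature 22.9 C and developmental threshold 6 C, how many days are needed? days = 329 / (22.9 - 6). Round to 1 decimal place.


Insect development time:
Effective temperature = avg_temp - T_base = 22.9 - 6 = 16.9 C
Days = ADD / effective_temp = 329 / 16.9 = 19.5 days

19.5


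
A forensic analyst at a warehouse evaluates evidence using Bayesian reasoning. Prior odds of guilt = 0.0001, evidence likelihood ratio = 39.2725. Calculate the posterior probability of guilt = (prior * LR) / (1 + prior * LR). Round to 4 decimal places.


Bayesian evidence evaluation:
Posterior odds = prior_odds * LR = 0.0001 * 39.2725 = 0.00392725
Posterior probability = posterior_odds / (1 + posterior_odds)
= 0.00392725 / (1 + 0.00392725)
= 0.00392725 / 1.00392725
= 0.0039

0.0039


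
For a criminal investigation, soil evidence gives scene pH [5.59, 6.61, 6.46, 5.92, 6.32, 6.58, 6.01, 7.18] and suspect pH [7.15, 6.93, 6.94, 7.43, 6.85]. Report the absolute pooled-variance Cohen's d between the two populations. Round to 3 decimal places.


Pooled-variance Cohen's d for soil pH comparison:
Scene mean = 50.67 / 8 = 6.33375
Suspect mean = 35.3 / 5 = 7.06
Scene sample variance s_s^2 = 0.242627
Suspect sample variance s_c^2 = 0.0551
Pooled variance = ((n_s-1)*s_s^2 + (n_c-1)*s_c^2) / (n_s + n_c - 2) = 0.174435
Pooled SD = sqrt(0.174435) = 0.417654
Mean difference = -0.72625
|d| = |-0.72625| / 0.417654 = 1.739

1.739


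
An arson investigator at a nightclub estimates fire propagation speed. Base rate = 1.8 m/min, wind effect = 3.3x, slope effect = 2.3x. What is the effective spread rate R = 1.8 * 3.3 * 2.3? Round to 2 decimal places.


Fire spread rate calculation:
R = R0 * wind_factor * slope_factor
= 1.8 * 3.3 * 2.3
= 5.94 * 2.3
= 13.66 m/min

13.66


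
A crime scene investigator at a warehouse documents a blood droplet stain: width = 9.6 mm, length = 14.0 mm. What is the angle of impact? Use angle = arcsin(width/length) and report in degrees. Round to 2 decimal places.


Blood spatter impact angle calculation:
width / length = 9.6 / 14.0 = 0.685714
angle = arcsin(0.685714)
angle = 43.29 degrees

43.29


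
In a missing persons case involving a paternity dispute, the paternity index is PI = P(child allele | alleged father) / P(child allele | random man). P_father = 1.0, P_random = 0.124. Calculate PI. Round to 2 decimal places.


Paternity Index calculation:
PI = P(allele|father) / P(allele|random)
PI = 1.0 / 0.124
PI = 8.06

8.06


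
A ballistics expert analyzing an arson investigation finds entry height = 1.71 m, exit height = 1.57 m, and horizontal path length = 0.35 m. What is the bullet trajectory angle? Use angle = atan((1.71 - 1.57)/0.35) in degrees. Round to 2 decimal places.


Bullet trajectory angle:
Height difference = 1.71 - 1.57 = 0.14 m
angle = atan(0.14 / 0.35)
angle = atan(0.4)
angle = 21.80 degrees

21.80


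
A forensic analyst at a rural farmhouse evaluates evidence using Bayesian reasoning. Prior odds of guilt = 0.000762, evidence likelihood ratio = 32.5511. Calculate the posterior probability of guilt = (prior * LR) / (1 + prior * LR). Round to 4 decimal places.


Bayesian evidence evaluation:
Posterior odds = prior_odds * LR = 0.000762 * 32.5511 = 0.02480394
Posterior probability = posterior_odds / (1 + posterior_odds)
= 0.02480394 / (1 + 0.02480394)
= 0.02480394 / 1.02480394
= 0.0242

0.0242


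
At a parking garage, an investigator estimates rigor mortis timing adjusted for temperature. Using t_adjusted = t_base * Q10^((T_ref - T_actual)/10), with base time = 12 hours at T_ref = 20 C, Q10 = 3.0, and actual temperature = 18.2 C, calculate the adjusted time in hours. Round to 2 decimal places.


Rigor mortis time adjustment:
Exponent = (T_ref - T_actual) / 10 = (20 - 18.2) / 10 = 0.18
Q10 factor = 3.0^0.18 = 1.21866
t_adjusted = 12 * 1.21866 = 14.62 hours

14.62


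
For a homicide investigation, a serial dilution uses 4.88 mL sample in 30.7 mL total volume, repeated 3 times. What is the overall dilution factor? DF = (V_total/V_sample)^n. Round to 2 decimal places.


Dilution factor calculation:
Single dilution = V_total / V_sample = 30.7 / 4.88 ≈ 6.290984
Number of dilutions = 3
Total DF = (30.7 / 4.88)^3 (full precision, rounded at the end) = 248.97

248.97


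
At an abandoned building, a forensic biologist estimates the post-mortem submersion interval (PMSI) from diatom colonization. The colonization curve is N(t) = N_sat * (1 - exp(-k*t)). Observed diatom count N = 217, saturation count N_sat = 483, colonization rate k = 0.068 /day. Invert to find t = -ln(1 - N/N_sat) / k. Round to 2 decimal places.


PMSI from diatom colonization curve:
N / N_sat = 217 / 483 = 0.449275
1 - N/N_sat = 0.550725
ln(1 - N/N_sat) = -0.59652
t = -ln(1 - N/N_sat) / k = -(-0.59652) / 0.068 = 8.77 days

8.77


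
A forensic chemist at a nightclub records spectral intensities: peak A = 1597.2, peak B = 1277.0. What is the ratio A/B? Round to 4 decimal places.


Spectral peak ratio:
Peak A = 1597.2 counts
Peak B = 1277.0 counts
Ratio = 1597.2 / 1277.0 = 1.2507

1.2507


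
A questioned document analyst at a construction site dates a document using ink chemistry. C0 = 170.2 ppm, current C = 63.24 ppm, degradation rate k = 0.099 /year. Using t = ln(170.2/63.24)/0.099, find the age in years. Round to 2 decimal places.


Document age estimation:
C0/C = 170.2 / 63.24 = 2.691335
ln(C0/C) = 0.990037
t = 0.990037 / 0.099 = 10.00 years

10.00


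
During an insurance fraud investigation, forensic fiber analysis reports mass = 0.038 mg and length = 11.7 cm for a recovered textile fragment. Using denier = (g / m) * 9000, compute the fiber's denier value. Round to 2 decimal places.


Denier calculation:
Mass in grams = 0.038 mg / 1000 = 0.000038 g
Length in meters = 11.7 cm / 100 = 0.117 m
Linear density = mass / length = 0.000038 / 0.117 = 0.00032479 g/m
Denier = (g/m) * 9000 = 0.00032479 * 9000 = 2.92

2.92


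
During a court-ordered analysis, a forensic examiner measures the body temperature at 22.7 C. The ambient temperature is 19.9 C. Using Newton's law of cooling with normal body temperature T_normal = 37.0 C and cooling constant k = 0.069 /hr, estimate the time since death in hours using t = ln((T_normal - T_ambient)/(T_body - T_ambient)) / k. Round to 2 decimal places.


Using Newton's law of cooling:
t = ln((T_normal - T_ambient) / (T_body - T_ambient)) / k
T_normal - T_ambient = 17.1
T_body - T_ambient = 2.8
Ratio = 6.107143
ln(ratio) = 1.809459
t = 1.809459 / 0.069 = 26.22 hours

26.22


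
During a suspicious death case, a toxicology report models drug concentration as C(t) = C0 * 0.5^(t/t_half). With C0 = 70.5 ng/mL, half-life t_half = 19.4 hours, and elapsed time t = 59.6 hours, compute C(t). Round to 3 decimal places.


Drug concentration decay:
Number of half-lives = t / t_half = 59.6 / 19.4 = 3.072165
Decay factor = 0.5^3.072165 = 0.11890119
C(t) = 70.5 * 0.11890119 = 8.383 ng/mL

8.383


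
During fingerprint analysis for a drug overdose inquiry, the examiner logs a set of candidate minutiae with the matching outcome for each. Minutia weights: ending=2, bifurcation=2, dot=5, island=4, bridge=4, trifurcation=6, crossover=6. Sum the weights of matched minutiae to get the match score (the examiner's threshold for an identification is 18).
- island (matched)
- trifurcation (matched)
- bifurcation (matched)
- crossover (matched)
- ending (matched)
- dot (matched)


Weighted minutiae match score:
  island: matched, +4 (running total 4)
  trifurcation: matched, +6 (running total 10)
  bifurcation: matched, +2 (running total 12)
  crossover: matched, +6 (running total 18)
  ending: matched, +2 (running total 20)
  dot: matched, +5 (running total 25)
Total score = 25
Threshold = 18; verdict = identification

25


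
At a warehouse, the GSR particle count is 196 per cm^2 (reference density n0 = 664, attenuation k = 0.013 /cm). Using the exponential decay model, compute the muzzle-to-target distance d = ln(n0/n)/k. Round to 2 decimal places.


GSR distance calculation:
n0/n = 664 / 196 = 3.387755
ln(n0/n) = 1.220167
d = 1.220167 / 0.013 = 93.86 cm

93.86


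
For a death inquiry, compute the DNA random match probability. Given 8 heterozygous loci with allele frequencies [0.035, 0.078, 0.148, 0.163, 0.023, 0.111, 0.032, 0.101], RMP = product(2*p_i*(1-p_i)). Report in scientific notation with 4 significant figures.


Computing RMP for 8 loci:
Locus 1: 2 * 0.035 * 0.965 = 0.06755
Locus 2: 2 * 0.078 * 0.922 = 0.143832
Locus 3: 2 * 0.148 * 0.852 = 0.252192
Locus 4: 2 * 0.163 * 0.837 = 0.272862
Locus 5: 2 * 0.023 * 0.977 = 0.044942
Locus 6: 2 * 0.111 * 0.889 = 0.197358
Locus 7: 2 * 0.032 * 0.968 = 0.061952
Locus 8: 2 * 0.101 * 0.899 = 0.181598
RMP = 6.672e-08

6.672e-08


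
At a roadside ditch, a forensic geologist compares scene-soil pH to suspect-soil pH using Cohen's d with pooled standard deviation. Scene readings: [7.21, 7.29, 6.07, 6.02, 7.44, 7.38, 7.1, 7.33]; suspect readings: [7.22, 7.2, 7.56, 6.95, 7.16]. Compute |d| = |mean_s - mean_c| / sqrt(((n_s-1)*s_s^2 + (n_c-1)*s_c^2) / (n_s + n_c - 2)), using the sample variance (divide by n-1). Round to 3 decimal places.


Pooled-variance Cohen's d for soil pH comparison:
Scene mean = 55.84 / 8 = 6.98
Suspect mean = 36.09 / 5 = 7.218
Scene sample variance s_s^2 = 0.343886
Suspect sample variance s_c^2 = 0.04812
Pooled variance = ((n_s-1)*s_s^2 + (n_c-1)*s_c^2) / (n_s + n_c - 2) = 0.236335
Pooled SD = sqrt(0.236335) = 0.486143
Mean difference = -0.238
|d| = |-0.238| / 0.486143 = 0.490

0.490


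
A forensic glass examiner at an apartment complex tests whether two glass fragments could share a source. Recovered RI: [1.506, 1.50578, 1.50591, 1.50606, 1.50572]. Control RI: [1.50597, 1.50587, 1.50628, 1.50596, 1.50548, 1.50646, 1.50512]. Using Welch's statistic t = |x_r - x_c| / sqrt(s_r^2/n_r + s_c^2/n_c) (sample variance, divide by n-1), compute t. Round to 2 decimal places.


Welch's t-criterion for glass RI comparison:
Recovered mean = sum / n_r = 7.52947 / 5 = 1.505894
Control mean = sum / n_c = 10.54114 / 7 = 1.5058771
Recovered sample variance s_r^2 = 2.058e-08
Control sample variance s_c^2 = 2.0809e-07
Welch SE (unpooled) = sqrt(s_r^2/n_r + s_c^2/n_c) = sqrt(4.116e-09 + 2.97272e-08) = sqrt(3.38432e-08) = 0.000183965
|mean_r - mean_c| = 1.68571e-05
t = 1.68571e-05 / 0.000183965 = 0.09

0.09


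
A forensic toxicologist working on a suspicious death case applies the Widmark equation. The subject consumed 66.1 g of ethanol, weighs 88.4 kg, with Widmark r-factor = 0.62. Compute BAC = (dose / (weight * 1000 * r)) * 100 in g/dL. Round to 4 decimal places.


Applying the Widmark formula:
BAC = (dose_g / (body_wt * 1000 * r)) * 100
Denominator = 88.4 * 1000 * 0.62 = 54808
BAC = (66.1 / 54808) * 100
BAC = 0.1206 g/dL

0.1206


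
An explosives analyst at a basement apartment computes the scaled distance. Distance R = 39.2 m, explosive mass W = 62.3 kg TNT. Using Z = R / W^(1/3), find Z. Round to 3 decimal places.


Scaled distance calculation:
W^(1/3) = 62.3^(1/3) = 3.964265
Z = R / W^(1/3) = 39.2 / 3.964265
Z = 9.888 m/kg^(1/3)

9.888


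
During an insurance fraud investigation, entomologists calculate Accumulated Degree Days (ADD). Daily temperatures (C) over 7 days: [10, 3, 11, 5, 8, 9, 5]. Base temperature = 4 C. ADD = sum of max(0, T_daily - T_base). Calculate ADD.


Computing ADD day by day:
Day 1: max(0, 10 - 4) = 6
Day 2: max(0, 3 - 4) = 0
Day 3: max(0, 11 - 4) = 7
Day 4: max(0, 5 - 4) = 1
Day 5: max(0, 8 - 4) = 4
Day 6: max(0, 9 - 4) = 5
Day 7: max(0, 5 - 4) = 1
Total ADD = 24

24


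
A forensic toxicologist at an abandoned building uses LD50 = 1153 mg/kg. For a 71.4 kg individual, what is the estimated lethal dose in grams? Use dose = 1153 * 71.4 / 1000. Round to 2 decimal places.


Lethal dose calculation:
Lethal dose = LD50 * body_weight / 1000
= 1153 * 71.4 / 1000
= 82324.2 / 1000
= 82.32 g

82.32


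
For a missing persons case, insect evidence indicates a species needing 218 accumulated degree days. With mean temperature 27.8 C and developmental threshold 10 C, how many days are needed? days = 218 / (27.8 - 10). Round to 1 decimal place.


Insect development time:
Effective temperature = avg_temp - T_base = 27.8 - 10 = 17.8 C
Days = ADD / effective_temp = 218 / 17.8 = 12.2 days

12.2


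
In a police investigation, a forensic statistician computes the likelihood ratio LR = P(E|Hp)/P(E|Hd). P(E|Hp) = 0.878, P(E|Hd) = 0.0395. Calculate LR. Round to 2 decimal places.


Likelihood ratio calculation:
LR = P(E|Hp) / P(E|Hd)
LR = 0.878 / 0.0395
LR = 22.23

22.23


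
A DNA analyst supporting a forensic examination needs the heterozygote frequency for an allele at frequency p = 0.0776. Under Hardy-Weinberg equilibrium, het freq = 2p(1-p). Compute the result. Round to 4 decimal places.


Hardy-Weinberg heterozygote frequency:
q = 1 - p = 1 - 0.0776 = 0.9224
2pq = 2 * 0.0776 * 0.9224 = 0.1432

0.1432


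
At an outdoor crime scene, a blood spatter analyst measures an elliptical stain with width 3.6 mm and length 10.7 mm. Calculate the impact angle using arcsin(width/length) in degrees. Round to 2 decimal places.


Blood spatter impact angle calculation:
width / length = 3.6 / 10.7 = 0.336449
angle = arcsin(0.336449)
angle = 19.66 degrees

19.66


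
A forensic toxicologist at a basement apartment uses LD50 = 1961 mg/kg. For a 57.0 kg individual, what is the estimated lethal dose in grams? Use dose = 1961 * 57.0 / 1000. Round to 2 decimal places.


Lethal dose calculation:
Lethal dose = LD50 * body_weight / 1000
= 1961 * 57.0 / 1000
= 111777 / 1000
= 111.78 g

111.78


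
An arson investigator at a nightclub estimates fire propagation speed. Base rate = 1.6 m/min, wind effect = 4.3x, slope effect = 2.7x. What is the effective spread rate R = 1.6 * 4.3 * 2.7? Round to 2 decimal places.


Fire spread rate calculation:
R = R0 * wind_factor * slope_factor
= 1.6 * 4.3 * 2.7
= 6.88 * 2.7
= 18.58 m/min

18.58


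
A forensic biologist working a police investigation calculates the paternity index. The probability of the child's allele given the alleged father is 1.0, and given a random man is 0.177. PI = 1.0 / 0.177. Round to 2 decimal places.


Paternity Index calculation:
PI = P(allele|father) / P(allele|random)
PI = 1.0 / 0.177
PI = 5.65

5.65


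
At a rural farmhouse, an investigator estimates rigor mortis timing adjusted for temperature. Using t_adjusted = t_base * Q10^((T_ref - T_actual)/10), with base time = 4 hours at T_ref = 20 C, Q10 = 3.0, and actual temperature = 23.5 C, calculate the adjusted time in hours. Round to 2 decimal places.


Rigor mortis time adjustment:
Exponent = (T_ref - T_actual) / 10 = (20 - 23.5) / 10 = -0.35
Q10 factor = 3.0^-0.35 = 0.68078
t_adjusted = 4 * 0.68078 = 2.72 hours

2.72


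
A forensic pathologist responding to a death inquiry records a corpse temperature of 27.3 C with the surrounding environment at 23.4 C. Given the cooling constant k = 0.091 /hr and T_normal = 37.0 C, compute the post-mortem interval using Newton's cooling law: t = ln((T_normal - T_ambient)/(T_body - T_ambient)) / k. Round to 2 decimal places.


Using Newton's law of cooling:
t = ln((T_normal - T_ambient) / (T_body - T_ambient)) / k
T_normal - T_ambient = 13.6
T_body - T_ambient = 3.9
Ratio = 3.487179
ln(ratio) = 1.249093
t = 1.249093 / 0.091 = 13.73 hours

13.73


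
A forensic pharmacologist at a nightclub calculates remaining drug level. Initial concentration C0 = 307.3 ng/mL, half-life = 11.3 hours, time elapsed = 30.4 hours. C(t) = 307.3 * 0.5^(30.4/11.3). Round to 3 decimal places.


Drug concentration decay:
Number of half-lives = t / t_half = 30.4 / 11.3 = 2.690265
Decay factor = 0.5^2.690265 = 0.154935
C(t) = 307.3 * 0.154935 = 47.612 ng/mL

47.612


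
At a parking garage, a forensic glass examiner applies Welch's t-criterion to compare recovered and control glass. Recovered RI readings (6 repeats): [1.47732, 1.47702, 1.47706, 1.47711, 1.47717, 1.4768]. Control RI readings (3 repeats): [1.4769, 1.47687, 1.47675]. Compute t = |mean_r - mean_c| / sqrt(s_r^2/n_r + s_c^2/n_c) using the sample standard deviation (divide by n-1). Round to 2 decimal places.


Welch's t-criterion for glass RI comparison:
Recovered mean = sum / n_r = 8.86248 / 6 = 1.47708
Control mean = sum / n_c = 4.43052 / 3 = 1.47684
Recovered sample variance s_r^2 = 2.98e-08
Control sample variance s_c^2 = 6.3e-09
Welch SE (unpooled) = sqrt(s_r^2/n_r + s_c^2/n_c) = sqrt(4.96667e-09 + 2.1e-09) = sqrt(7.06667e-09) = 8.40635e-05
|mean_r - mean_c| = 0.00024
t = 0.00024 / 8.40635e-05 = 2.85

2.85


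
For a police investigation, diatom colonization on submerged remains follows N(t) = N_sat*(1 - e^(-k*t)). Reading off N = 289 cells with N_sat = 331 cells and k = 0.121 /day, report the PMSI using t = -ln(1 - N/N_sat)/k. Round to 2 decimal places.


PMSI from diatom colonization curve:
N / N_sat = 289 / 331 = 0.873112
1 - N/N_sat = 0.126888
ln(1 - N/N_sat) = -2.06445
t = -ln(1 - N/N_sat) / k = -(-2.06445) / 0.121 = 17.06 days

17.06


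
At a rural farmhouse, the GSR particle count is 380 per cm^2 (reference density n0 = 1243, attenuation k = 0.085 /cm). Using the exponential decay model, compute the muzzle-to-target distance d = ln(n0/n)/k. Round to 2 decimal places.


GSR distance calculation:
n0/n = 1243 / 380 = 3.271053
ln(n0/n) = 1.185112
d = 1.185112 / 0.085 = 13.94 cm

13.94


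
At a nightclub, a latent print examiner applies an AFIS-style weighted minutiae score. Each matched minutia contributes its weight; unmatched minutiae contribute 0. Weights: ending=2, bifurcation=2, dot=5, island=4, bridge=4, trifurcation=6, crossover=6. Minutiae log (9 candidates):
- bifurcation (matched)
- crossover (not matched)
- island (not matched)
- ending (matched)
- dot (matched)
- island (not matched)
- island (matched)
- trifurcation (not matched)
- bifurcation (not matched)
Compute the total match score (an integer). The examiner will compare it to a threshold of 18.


Weighted minutiae match score:
  bifurcation: matched, +2 (running total 2)
  crossover: not matched, +0
  island: not matched, +0
  ending: matched, +2 (running total 4)
  dot: matched, +5 (running total 9)
  island: not matched, +0
  island: matched, +4 (running total 13)
  trifurcation: not matched, +0
  bifurcation: not matched, +0
Total score = 13
Threshold = 18; verdict = inconclusive

13


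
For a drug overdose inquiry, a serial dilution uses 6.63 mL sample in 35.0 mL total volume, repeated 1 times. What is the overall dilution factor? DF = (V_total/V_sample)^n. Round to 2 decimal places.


Dilution factor calculation:
Single dilution = V_total / V_sample = 35.0 / 6.63 ≈ 5.279035
Number of dilutions = 1
Total DF = (35.0 / 6.63)^1 (full precision, rounded at the end) = 5.28

5.28


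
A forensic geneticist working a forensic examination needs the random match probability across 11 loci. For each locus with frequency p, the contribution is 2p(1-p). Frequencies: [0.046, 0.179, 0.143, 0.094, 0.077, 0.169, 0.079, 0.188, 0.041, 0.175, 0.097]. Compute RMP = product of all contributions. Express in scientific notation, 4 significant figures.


Computing RMP for 11 loci:
Locus 1: 2 * 0.046 * 0.954 = 0.087768
Locus 2: 2 * 0.179 * 0.821 = 0.293918
Locus 3: 2 * 0.143 * 0.857 = 0.245102
Locus 4: 2 * 0.094 * 0.906 = 0.170328
Locus 5: 2 * 0.077 * 0.923 = 0.142142
Locus 6: 2 * 0.169 * 0.831 = 0.280878
Locus 7: 2 * 0.079 * 0.921 = 0.145518
Locus 8: 2 * 0.188 * 0.812 = 0.305312
Locus 9: 2 * 0.041 * 0.959 = 0.078638
Locus 10: 2 * 0.175 * 0.825 = 0.28875
Locus 11: 2 * 0.097 * 0.903 = 0.175182
RMP = 7.599e-09

7.599e-09


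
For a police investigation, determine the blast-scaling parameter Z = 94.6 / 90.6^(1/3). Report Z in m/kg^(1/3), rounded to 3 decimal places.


Scaled distance calculation:
W^(1/3) = 90.6^(1/3) = 4.491341
Z = R / W^(1/3) = 94.6 / 4.491341
Z = 21.063 m/kg^(1/3)

21.063


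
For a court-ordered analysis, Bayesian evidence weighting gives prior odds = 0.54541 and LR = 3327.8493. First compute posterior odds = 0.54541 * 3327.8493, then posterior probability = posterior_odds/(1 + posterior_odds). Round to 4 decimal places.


Bayesian evidence evaluation:
Posterior odds = prior_odds * LR = 0.54541 * 3327.8493 = 1815.042
Posterior probability = posterior_odds / (1 + posterior_odds)
= 1815.042 / (1 + 1815.042)
= 1815.042 / 1816.042
= 0.9994

0.9994


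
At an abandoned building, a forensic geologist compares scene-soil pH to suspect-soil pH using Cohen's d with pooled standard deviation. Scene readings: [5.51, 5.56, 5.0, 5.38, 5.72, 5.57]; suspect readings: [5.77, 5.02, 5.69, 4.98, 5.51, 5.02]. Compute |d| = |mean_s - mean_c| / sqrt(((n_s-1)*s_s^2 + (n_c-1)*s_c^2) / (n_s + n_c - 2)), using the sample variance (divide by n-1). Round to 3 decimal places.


Pooled-variance Cohen's d for soil pH comparison:
Scene mean = 32.74 / 6 = 5.456667
Suspect mean = 31.99 / 6 = 5.331667
Scene sample variance s_s^2 = 0.062027
Suspect sample variance s_c^2 = 0.134057
Pooled variance = ((n_s-1)*s_s^2 + (n_c-1)*s_c^2) / (n_s + n_c - 2) = 0.098042
Pooled SD = sqrt(0.098042) = 0.313117
Mean difference = 0.125
|d| = |0.125| / 0.313117 = 0.399

0.399


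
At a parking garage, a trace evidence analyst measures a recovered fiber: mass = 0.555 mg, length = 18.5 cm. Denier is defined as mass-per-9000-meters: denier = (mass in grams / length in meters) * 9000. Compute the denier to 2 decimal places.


Denier calculation:
Mass in grams = 0.555 mg / 1000 = 0.000555 g
Length in meters = 18.5 cm / 100 = 0.185 m
Linear density = mass / length = 0.000555 / 0.185 = 0.003 g/m
Denier = (g/m) * 9000 = 0.003 * 9000 = 27.00

27.00


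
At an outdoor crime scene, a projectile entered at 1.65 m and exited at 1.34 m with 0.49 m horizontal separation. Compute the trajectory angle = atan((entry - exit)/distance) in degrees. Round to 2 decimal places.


Bullet trajectory angle:
Height difference = 1.65 - 1.34 = 0.31 m
angle = atan(0.31 / 0.49)
angle = atan(0.632653)
angle = 32.32 degrees

32.32


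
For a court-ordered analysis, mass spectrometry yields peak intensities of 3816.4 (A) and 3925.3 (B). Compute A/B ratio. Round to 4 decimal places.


Spectral peak ratio:
Peak A = 3816.4 counts
Peak B = 3925.3 counts
Ratio = 3816.4 / 3925.3 = 0.9723

0.9723


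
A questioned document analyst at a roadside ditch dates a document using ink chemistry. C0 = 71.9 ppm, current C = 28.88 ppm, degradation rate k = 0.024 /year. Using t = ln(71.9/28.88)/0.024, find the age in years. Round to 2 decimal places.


Document age estimation:
C0/C = 71.9 / 28.88 = 2.489612
ln(C0/C) = 0.912127
t = 0.912127 / 0.024 = 38.01 years

38.01


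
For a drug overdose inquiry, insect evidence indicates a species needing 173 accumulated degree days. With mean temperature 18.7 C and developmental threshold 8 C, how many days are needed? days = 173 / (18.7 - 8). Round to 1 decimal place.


Insect development time:
Effective temperature = avg_temp - T_base = 18.7 - 8 = 10.7 C
Days = ADD / effective_temp = 173 / 10.7 = 16.2 days

16.2


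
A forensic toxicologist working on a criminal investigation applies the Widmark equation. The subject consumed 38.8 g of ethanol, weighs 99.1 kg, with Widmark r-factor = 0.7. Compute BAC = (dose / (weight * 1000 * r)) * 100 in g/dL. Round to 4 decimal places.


Applying the Widmark formula:
BAC = (dose_g / (body_wt * 1000 * r)) * 100
Denominator = 99.1 * 1000 * 0.7 = 69370
BAC = (38.8 / 69370) * 100
BAC = 0.0559 g/dL

0.0559


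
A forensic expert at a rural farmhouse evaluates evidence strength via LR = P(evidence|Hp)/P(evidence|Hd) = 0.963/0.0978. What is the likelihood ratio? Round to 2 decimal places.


Likelihood ratio calculation:
LR = P(E|Hp) / P(E|Hd)
LR = 0.963 / 0.0978
LR = 9.85

9.85


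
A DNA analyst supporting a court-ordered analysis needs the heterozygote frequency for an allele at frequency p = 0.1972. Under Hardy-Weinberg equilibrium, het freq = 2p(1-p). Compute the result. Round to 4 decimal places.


Hardy-Weinberg heterozygote frequency:
q = 1 - p = 1 - 0.1972 = 0.8028
2pq = 2 * 0.1972 * 0.8028 = 0.3166

0.3166


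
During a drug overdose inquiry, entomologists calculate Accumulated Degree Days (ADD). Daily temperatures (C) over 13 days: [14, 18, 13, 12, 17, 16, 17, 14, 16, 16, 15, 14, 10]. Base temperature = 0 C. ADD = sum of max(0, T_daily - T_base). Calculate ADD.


Computing ADD day by day:
Day 1: max(0, 14 - 0) = 14
Day 2: max(0, 18 - 0) = 18
Day 3: max(0, 13 - 0) = 13
Day 4: max(0, 12 - 0) = 12
Day 5: max(0, 17 - 0) = 17
Day 6: max(0, 16 - 0) = 16
Day 7: max(0, 17 - 0) = 17
Day 8: max(0, 14 - 0) = 14
Day 9: max(0, 16 - 0) = 16
Day 10: max(0, 16 - 0) = 16
Day 11: max(0, 15 - 0) = 15
Day 12: max(0, 14 - 0) = 14
Day 13: max(0, 10 - 0) = 10
Total ADD = 192

192


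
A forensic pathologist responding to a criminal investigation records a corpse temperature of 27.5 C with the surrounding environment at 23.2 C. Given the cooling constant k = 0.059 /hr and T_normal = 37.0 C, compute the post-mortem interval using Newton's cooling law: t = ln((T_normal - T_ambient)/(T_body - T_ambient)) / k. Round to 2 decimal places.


Using Newton's law of cooling:
t = ln((T_normal - T_ambient) / (T_body - T_ambient)) / k
T_normal - T_ambient = 13.8
T_body - T_ambient = 4.3
Ratio = 3.209302
ln(ratio) = 1.166053
t = 1.166053 / 0.059 = 19.76 hours

19.76


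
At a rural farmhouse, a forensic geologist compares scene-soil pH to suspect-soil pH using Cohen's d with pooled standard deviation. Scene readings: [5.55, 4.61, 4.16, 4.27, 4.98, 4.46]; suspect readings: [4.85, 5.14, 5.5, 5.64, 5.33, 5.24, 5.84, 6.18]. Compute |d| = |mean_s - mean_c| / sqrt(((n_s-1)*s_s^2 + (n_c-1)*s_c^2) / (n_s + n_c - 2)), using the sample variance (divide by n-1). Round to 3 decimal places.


Pooled-variance Cohen's d for soil pH comparison:
Scene mean = 28.03 / 6 = 4.671667
Suspect mean = 43.72 / 8 = 5.465
Scene sample variance s_s^2 = 0.267657
Suspect sample variance s_c^2 = 0.176629
Pooled variance = ((n_s-1)*s_s^2 + (n_c-1)*s_c^2) / (n_s + n_c - 2) = 0.214557
Pooled SD = sqrt(0.214557) = 0.463203
Mean difference = -0.793333
|d| = |-0.793333| / 0.463203 = 1.713

1.713


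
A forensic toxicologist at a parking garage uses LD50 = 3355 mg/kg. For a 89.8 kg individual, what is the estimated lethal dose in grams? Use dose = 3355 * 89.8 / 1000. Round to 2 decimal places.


Lethal dose calculation:
Lethal dose = LD50 * body_weight / 1000
= 3355 * 89.8 / 1000
= 301279 / 1000
= 301.28 g

301.28


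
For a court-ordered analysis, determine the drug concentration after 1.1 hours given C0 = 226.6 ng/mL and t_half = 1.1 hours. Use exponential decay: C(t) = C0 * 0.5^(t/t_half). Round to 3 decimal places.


Drug concentration decay:
Number of half-lives = t / t_half = 1.1 / 1.1 = 1
Decay factor = 0.5^1 = 0.5
C(t) = 226.6 * 0.5 = 113.300 ng/mL

113.300


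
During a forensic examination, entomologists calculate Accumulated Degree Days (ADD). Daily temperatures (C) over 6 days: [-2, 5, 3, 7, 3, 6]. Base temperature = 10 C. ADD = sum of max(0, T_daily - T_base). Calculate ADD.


Computing ADD day by day:
Day 1: max(0, -2 - 10) = 0
Day 2: max(0, 5 - 10) = 0
Day 3: max(0, 3 - 10) = 0
Day 4: max(0, 7 - 10) = 0
Day 5: max(0, 3 - 10) = 0
Day 6: max(0, 6 - 10) = 0
Total ADD = 0

0


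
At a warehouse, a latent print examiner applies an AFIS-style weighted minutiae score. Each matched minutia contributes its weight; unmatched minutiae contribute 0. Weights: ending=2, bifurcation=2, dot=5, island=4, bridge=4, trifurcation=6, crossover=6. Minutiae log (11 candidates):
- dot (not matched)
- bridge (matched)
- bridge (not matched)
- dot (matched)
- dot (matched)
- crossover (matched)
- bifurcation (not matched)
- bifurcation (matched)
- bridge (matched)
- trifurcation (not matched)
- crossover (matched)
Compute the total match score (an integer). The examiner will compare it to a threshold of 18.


Weighted minutiae match score:
  dot: not matched, +0
  bridge: matched, +4 (running total 4)
  bridge: not matched, +0
  dot: matched, +5 (running total 9)
  dot: matched, +5 (running total 14)
  crossover: matched, +6 (running total 20)
  bifurcation: not matched, +0
  bifurcation: matched, +2 (running total 22)
  bridge: matched, +4 (running total 26)
  trifurcation: not matched, +0
  crossover: matched, +6 (running total 32)
Total score = 32
Threshold = 18; verdict = identification

32


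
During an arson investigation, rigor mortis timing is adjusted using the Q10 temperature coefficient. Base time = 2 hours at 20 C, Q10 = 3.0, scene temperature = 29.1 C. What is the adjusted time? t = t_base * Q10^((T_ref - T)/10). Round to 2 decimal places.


Rigor mortis time adjustment:
Exponent = (T_ref - T_actual) / 10 = (20 - 29.1) / 10 = -0.91
Q10 factor = 3.0^-0.91 = 0.36798
t_adjusted = 2 * 0.36798 = 0.74 hours

0.74


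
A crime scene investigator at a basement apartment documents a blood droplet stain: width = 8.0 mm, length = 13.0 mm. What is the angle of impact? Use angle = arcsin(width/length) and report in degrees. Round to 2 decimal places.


Blood spatter impact angle calculation:
width / length = 8.0 / 13.0 = 0.615385
angle = arcsin(0.615385)
angle = 37.98 degrees

37.98


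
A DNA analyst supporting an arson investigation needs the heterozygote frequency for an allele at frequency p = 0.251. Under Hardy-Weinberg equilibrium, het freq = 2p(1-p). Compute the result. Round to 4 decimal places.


Hardy-Weinberg heterozygote frequency:
q = 1 - p = 1 - 0.251 = 0.749
2pq = 2 * 0.251 * 0.749 = 0.3760

0.3760


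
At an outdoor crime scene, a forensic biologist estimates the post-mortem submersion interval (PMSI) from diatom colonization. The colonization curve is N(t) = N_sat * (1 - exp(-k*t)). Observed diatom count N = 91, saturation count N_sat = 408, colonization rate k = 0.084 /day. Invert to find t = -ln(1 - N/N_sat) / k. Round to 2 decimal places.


PMSI from diatom colonization curve:
N / N_sat = 91 / 408 = 0.223039
1 - N/N_sat = 0.776961
ln(1 - N/N_sat) = -0.252365
t = -ln(1 - N/N_sat) / k = -(-0.252365) / 0.084 = 3.00 days

3.00


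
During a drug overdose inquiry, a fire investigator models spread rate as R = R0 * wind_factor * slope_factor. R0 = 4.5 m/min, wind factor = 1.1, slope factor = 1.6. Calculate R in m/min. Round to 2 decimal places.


Fire spread rate calculation:
R = R0 * wind_factor * slope_factor
= 4.5 * 1.1 * 1.6
= 4.95 * 1.6
= 7.92 m/min

7.92


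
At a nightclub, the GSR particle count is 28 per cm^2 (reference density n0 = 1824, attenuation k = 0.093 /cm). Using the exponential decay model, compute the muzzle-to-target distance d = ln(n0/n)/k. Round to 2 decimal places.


GSR distance calculation:
n0/n = 1824 / 28 = 65.142857
ln(n0/n) = 4.176583
d = 4.176583 / 0.093 = 44.91 cm

44.91


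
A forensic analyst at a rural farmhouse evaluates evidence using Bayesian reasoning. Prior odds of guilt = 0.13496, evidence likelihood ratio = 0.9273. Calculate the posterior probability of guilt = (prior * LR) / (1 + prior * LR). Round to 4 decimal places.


Bayesian evidence evaluation:
Posterior odds = prior_odds * LR = 0.13496 * 0.9273 = 0.1251484
Posterior probability = posterior_odds / (1 + posterior_odds)
= 0.1251484 / (1 + 0.1251484)
= 0.1251484 / 1.1251484
= 0.1112

0.1112


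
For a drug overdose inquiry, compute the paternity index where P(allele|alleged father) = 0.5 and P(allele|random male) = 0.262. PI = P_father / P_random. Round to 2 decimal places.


Paternity Index calculation:
PI = P(allele|father) / P(allele|random)
PI = 0.5 / 0.262
PI = 1.91

1.91


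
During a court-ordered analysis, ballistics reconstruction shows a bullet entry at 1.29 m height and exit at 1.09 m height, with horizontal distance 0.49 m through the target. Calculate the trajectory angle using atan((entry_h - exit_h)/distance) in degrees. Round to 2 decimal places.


Bullet trajectory angle:
Height difference = 1.29 - 1.09 = 0.2 m
angle = atan(0.2 / 0.49)
angle = atan(0.408163)
angle = 22.20 degrees

22.20


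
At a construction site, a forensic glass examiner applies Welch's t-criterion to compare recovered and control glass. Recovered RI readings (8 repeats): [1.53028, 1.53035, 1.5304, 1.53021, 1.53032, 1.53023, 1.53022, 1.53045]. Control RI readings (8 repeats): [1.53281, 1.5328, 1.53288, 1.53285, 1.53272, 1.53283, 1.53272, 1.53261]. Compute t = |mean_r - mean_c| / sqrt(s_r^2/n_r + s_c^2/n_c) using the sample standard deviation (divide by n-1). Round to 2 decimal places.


Welch's t-criterion for glass RI comparison:
Recovered mean = sum / n_r = 12.24246 / 8 = 1.5303075
Control mean = sum / n_c = 12.26222 / 8 = 1.5327775
Recovered sample variance s_r^2 = 7.82143e-09
Control sample variance s_c^2 = 7.82143e-09
Welch SE (unpooled) = sqrt(s_r^2/n_r + s_c^2/n_c) = sqrt(9.77679e-10 + 9.77679e-10) = sqrt(1.95536e-09) = 4.42195e-05
|mean_r - mean_c| = 0.00247
t = 0.00247 / 4.42195e-05 = 55.86

55.86


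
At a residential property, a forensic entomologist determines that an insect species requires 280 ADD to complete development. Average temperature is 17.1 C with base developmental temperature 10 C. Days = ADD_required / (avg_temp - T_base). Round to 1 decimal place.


Insect development time:
Effective temperature = avg_temp - T_base = 17.1 - 10 = 7.1 C
Days = ADD / effective_temp = 280 / 7.1 = 39.4 days

39.4


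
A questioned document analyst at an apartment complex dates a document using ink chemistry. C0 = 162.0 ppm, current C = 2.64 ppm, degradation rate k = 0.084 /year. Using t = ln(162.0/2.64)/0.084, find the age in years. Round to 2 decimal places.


Document age estimation:
C0/C = 162.0 / 2.64 = 61.363636
ln(C0/C) = 4.116817
t = 4.116817 / 0.084 = 49.01 years

49.01


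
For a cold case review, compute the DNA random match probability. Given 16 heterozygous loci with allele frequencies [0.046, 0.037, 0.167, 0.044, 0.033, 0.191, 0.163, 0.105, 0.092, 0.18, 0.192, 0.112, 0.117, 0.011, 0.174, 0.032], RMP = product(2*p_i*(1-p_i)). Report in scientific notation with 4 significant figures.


Computing RMP for 16 loci:
Locus 1: 2 * 0.046 * 0.954 = 0.087768
Locus 2: 2 * 0.037 * 0.963 = 0.071262
Locus 3: 2 * 0.167 * 0.833 = 0.278222
Locus 4: 2 * 0.044 * 0.956 = 0.084128
Locus 5: 2 * 0.033 * 0.967 = 0.063822
Locus 6: 2 * 0.191 * 0.809 = 0.309038
Locus 7: 2 * 0.163 * 0.837 = 0.272862
Locus 8: 2 * 0.105 * 0.895 = 0.18795
Locus 9: 2 * 0.092 * 0.908 = 0.167072
Locus 10: 2 * 0.18 * 0.82 = 0.2952
Locus 11: 2 * 0.192 * 0.808 = 0.310272
Locus 12: 2 * 0.112 * 0.888 = 0.198912
Locus 13: 2 * 0.117 * 0.883 = 0.206622
Locus 14: 2 * 0.011 * 0.989 = 0.021758
Locus 15: 2 * 0.174 * 0.826 = 0.287448
Locus 16: 2 * 0.032 * 0.968 = 0.061952
RMP = 3.609e-14

3.609e-14


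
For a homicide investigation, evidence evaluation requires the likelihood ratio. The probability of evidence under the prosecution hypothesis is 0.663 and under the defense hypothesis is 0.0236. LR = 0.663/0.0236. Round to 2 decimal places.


Likelihood ratio calculation:
LR = P(E|Hp) / P(E|Hd)
LR = 0.663 / 0.0236
LR = 28.09

28.09


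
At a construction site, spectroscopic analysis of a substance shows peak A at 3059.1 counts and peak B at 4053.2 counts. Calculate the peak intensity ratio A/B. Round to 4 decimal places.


Spectral peak ratio:
Peak A = 3059.1 counts
Peak B = 4053.2 counts
Ratio = 3059.1 / 4053.2 = 0.7547

0.7547


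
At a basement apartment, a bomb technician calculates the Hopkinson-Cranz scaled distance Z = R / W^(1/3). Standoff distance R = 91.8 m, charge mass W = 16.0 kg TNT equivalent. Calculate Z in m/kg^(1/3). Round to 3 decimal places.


Scaled distance calculation:
W^(1/3) = 16.0^(1/3) = 2.519842
Z = R / W^(1/3) = 91.8 / 2.519842
Z = 36.431 m/kg^(1/3)

36.431


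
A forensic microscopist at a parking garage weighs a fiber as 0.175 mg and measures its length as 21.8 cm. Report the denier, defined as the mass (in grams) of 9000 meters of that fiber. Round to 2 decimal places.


Denier calculation:
Mass in grams = 0.175 mg / 1000 = 0.000175 g
Length in meters = 21.8 cm / 100 = 0.218 m
Linear density = mass / length = 0.000175 / 0.218 = 0.00080275 g/m
Denier = (g/m) * 9000 = 0.00080275 * 9000 = 7.22

7.22


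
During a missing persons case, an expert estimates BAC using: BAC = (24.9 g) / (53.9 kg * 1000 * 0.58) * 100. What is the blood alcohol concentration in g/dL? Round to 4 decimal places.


Applying the Widmark formula:
BAC = (dose_g / (body_wt * 1000 * r)) * 100
Denominator = 53.9 * 1000 * 0.58 = 31262
BAC = (24.9 / 31262) * 100
BAC = 0.0796 g/dL

0.0796


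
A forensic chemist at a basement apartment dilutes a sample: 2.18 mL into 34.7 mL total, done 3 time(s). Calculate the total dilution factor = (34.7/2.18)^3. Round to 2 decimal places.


Dilution factor calculation:
Single dilution = V_total / V_sample = 34.7 / 2.18 ≈ 15.917431
Number of dilutions = 3
Total DF = (34.7 / 2.18)^3 (full precision, rounded at the end) = 4032.91

4032.91


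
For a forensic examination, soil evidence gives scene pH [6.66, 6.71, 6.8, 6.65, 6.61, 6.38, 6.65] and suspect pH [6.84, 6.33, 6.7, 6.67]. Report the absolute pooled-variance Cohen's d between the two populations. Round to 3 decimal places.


Pooled-variance Cohen's d for soil pH comparison:
Scene mean = 46.46 / 7 = 6.637143
Suspect mean = 26.54 / 4 = 6.635
Scene sample variance s_s^2 = 0.01659
Suspect sample variance s_c^2 = 0.046833
Pooled variance = ((n_s-1)*s_s^2 + (n_c-1)*s_c^2) / (n_s + n_c - 2) = 0.026671
Pooled SD = sqrt(0.026671) = 0.163313
Mean difference = 0.002143
|d| = |0.002143| / 0.163313 = 0.013

0.013


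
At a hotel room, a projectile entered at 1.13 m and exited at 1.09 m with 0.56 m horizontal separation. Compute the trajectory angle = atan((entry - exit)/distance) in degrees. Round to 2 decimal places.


Bullet trajectory angle:
Height difference = 1.13 - 1.09 = 0.04 m
angle = atan(0.04 / 0.56)
angle = atan(0.071429)
angle = 4.09 degrees

4.09


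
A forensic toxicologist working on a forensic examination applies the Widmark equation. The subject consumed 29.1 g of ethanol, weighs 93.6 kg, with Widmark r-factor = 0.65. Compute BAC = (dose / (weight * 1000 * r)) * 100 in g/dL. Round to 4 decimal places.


Applying the Widmark formula:
BAC = (dose_g / (body_wt * 1000 * r)) * 100
Denominator = 93.6 * 1000 * 0.65 = 60840
BAC = (29.1 / 60840) * 100
BAC = 0.0478 g/dL

0.0478


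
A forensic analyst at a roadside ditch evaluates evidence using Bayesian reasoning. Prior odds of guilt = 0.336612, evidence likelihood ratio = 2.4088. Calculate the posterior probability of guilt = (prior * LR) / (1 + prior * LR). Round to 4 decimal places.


Bayesian evidence evaluation:
Posterior odds = prior_odds * LR = 0.336612 * 2.4088 = 0.810831
Posterior probability = posterior_odds / (1 + posterior_odds)
= 0.810831 / (1 + 0.810831)
= 0.810831 / 1.810831
= 0.4478

0.4478


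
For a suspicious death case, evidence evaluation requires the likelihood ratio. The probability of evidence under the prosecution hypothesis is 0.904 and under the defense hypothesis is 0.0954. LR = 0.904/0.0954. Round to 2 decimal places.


Likelihood ratio calculation:
LR = P(E|Hp) / P(E|Hd)
LR = 0.904 / 0.0954
LR = 9.48

9.48


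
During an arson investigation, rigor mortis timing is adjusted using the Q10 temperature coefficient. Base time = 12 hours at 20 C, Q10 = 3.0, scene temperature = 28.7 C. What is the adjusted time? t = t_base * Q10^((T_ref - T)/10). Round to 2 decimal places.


Rigor mortis time adjustment:
Exponent = (T_ref - T_actual) / 10 = (20 - 28.7) / 10 = -0.87
Q10 factor = 3.0^-0.87 = 0.38451
t_adjusted = 12 * 0.38451 = 4.61 hours

4.61


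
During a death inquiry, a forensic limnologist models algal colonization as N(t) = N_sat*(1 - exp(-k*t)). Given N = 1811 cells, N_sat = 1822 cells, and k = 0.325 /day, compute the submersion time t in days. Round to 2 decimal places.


PMSI from diatom colonization curve:
N / N_sat = 1811 / 1822 = 0.993963
1 - N/N_sat = 0.006037
ln(1 - N/N_sat) = -5.109848
t = -ln(1 - N/N_sat) / k = -(-5.109848) / 0.325 = 15.72 days

15.72
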